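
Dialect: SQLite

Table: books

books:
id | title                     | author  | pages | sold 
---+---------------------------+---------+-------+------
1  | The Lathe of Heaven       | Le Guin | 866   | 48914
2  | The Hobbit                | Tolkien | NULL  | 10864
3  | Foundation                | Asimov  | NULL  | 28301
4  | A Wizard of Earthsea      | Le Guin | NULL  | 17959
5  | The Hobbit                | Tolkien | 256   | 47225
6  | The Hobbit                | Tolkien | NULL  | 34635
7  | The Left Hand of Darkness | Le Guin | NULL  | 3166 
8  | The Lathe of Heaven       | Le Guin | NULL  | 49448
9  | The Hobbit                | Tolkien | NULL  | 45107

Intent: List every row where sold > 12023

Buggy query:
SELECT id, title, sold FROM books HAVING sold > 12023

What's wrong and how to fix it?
Bug: HAVING filters the output of aggregation, but this query has no GROUP BY and no aggregate functions, so SQLite rejects it (HAVING clause on a non-aggregate query); the condition here is per row

Fix: Use WHERE for row-level filtering

Corrected query:
SELECT id, title, sold FROM books WHERE sold > 12023

Result:
id | title                | sold 
---+----------------------+------
1  | The Lathe of Heaven  | 48914
3  | Foundation           | 28301
4  | A Wizard of Earthsea | 17959
5  | The Hobbit           | 47225
6  | The Hobbit           | 34635
8  | The Lathe of Heaven  | 49448
9  | The Hobbit           | 45107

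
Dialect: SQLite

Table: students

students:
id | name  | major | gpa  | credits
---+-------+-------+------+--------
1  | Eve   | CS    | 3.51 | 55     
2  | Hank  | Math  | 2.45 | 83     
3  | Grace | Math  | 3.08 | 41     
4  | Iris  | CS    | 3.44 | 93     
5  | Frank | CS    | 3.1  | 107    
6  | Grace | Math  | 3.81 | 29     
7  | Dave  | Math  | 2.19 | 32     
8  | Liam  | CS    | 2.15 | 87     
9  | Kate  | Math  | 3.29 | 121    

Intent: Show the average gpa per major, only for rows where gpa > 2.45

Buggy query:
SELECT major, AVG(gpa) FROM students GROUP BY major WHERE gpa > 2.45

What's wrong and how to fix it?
Bug: Row-level WHERE must come before GROUP BY in the clause order

Fix: Move the WHERE clause before GROUP BY

Corrected query:
SELECT major, AVG(gpa) FROM students WHERE gpa > 2.45 GROUP BY major

Result:
major | AVG(gpa)
------+---------
CS    | 3.35    
Math  | 3.393333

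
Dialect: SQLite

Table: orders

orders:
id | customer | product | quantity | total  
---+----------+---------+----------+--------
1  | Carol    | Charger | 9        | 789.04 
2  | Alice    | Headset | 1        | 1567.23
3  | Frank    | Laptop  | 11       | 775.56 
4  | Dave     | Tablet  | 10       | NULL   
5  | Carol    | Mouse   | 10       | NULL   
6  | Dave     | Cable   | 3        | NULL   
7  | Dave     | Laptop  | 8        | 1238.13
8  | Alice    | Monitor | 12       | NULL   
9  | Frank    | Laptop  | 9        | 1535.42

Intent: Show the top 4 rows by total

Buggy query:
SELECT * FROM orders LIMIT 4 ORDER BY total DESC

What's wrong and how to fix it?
Bug: LIMIT must come after ORDER BY

Fix: Sort with ORDER BY, then apply LIMIT

Corrected query:
SELECT * FROM orders ORDER BY total DESC LIMIT 4

Result:
id | customer | product | quantity | total  
---+----------+---------+----------+--------
2  | Alice    | Headset | 1        | 1567.23
9  | Frank    | Laptop  | 9        | 1535.42
7  | Dave     | Laptop  | 8        | 1238.13
1  | Carol    | Charger | 9        | 789.04 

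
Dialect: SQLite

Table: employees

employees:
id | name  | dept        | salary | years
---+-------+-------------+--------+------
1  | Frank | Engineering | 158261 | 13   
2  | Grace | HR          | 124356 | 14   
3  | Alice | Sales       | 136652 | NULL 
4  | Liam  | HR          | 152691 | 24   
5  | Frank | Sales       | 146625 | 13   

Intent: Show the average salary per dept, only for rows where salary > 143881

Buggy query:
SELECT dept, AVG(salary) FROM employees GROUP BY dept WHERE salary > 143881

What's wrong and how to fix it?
Bug: Row-level WHERE must come before GROUP BY in the clause order

Fix: Move the WHERE clause before GROUP BY

Corrected query:
SELECT dept, AVG(salary) FROM employees WHERE salary > 143881 GROUP BY dept

Result:
dept        | AVG(salary)
------------+------------
Engineering | 158261     
HR          | 152691     
Sales       | 146625     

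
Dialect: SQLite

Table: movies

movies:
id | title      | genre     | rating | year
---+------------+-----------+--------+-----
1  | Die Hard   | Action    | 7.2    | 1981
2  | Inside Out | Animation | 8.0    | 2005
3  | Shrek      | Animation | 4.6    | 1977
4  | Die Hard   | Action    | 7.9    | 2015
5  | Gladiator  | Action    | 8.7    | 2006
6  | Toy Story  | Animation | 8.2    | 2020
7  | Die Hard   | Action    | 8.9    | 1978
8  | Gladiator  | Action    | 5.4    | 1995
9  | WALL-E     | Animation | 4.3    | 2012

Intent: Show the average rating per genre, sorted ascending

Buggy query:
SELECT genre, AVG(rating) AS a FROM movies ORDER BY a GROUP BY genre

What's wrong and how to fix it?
Bug: GROUP BY must precede ORDER BY

Fix: Reorder: SELECT … FROM … GROUP BY … ORDER BY …

Corrected query:
SELECT genre, AVG(rating) AS a FROM movies GROUP BY genre ORDER BY a

Result:
genre     | a    
----------+------
Animation | 6.275
Action    | 7.62 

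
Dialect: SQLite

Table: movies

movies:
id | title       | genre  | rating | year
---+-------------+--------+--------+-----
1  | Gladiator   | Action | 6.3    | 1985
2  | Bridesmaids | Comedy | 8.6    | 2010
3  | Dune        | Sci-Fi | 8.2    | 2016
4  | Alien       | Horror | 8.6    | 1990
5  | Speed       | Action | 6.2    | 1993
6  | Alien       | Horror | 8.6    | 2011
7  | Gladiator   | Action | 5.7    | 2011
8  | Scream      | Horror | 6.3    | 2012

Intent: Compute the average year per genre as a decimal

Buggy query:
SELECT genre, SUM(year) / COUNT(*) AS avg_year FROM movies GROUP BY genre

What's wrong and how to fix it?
Bug: SUM(year) and COUNT(*) are both integers; the division truncates the fractional part

Fix: Multiply by 1.0 (or CAST to REAL) to force floating-point division

Corrected query:
SELECT genre, SUM(year) * 1.0 / COUNT(*) AS avg_year FROM movies GROUP BY genre

Result:
genre  | avg_year   
-------+------------
Action | 1996.333333
Comedy | 2010       
Horror | 2004.333333
Sci-Fi | 2016       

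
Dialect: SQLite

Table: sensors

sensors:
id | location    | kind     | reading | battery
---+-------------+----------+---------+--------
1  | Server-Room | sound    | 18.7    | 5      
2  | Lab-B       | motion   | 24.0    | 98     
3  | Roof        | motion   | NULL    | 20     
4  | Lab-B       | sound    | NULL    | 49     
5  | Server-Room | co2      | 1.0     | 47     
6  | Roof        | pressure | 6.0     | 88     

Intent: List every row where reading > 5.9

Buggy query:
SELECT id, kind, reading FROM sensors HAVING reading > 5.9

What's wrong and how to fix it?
Bug: HAVING filters the output of aggregation, but this query has no GROUP BY and no aggregate functions, so SQLite rejects it (HAVING clause on a non-aggregate query); the condition here is per row

Fix: Use WHERE for row-level filtering

Corrected query:
SELECT id, kind, reading FROM sensors WHERE reading > 5.9

Result:
id | kind     | reading
---+----------+--------
1  | sound    | 18.7   
2  | motion   | 24     
6  | pressure | 6      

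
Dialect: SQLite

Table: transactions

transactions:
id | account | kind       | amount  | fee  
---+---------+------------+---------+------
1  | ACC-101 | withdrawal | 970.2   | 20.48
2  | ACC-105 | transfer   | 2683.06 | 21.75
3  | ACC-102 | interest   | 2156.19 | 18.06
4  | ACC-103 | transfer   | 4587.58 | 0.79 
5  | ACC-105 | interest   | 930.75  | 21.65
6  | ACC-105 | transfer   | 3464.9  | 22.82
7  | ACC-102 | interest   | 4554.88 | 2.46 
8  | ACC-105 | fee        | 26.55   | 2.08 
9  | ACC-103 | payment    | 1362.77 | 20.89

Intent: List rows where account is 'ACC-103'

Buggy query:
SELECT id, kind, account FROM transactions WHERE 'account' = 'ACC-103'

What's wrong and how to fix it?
Bug: 'account' in single quotes is a string literal, not the column; the comparison is literal-vs-literal and never true

Fix: Reference the column as account without single quotes

Corrected query:
SELECT id, kind, account FROM transactions WHERE account = 'ACC-103'

Result:
id | kind     | account
---+----------+--------
4  | transfer | ACC-103
9  | payment  | ACC-103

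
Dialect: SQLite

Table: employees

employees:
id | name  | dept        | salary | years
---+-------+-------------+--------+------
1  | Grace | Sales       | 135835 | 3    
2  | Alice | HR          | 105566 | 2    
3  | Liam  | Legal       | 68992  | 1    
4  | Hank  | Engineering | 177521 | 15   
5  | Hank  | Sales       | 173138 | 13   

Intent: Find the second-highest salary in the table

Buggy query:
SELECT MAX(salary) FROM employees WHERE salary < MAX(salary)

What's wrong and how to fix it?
Bug: MAX(salary) on the right of the comparison is an aggregate-in-WHERE error

Fix: Compute the overall MAX in a subquery, then take MAX of rows below it

Corrected query:
SELECT MAX(salary) FROM employees WHERE salary < (SELECT MAX(salary) FROM employees)

Result:
MAX(salary)
-----------
173138     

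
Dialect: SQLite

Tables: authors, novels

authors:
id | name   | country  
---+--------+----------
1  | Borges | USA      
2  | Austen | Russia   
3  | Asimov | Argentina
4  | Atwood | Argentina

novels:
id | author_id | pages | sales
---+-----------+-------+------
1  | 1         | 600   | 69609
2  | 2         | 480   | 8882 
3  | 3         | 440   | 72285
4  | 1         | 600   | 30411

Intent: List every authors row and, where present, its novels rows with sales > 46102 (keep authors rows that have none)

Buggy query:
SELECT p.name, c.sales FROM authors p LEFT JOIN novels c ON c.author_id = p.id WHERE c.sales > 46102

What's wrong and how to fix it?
Bug: A WHERE condition on the right-hand table after LEFT JOIN drops unmatched parents

Fix: Move the right-table condition into the ON clause so unmatched parents are kept

Corrected query:
SELECT p.name, c.sales FROM authors p LEFT JOIN novels c ON c.author_id = p.id AND c.sales > 46102

Result:
name   | sales
-------+------
Borges | 69609
Austen | NULL 
Asimov | 72285
Atwood | NULL 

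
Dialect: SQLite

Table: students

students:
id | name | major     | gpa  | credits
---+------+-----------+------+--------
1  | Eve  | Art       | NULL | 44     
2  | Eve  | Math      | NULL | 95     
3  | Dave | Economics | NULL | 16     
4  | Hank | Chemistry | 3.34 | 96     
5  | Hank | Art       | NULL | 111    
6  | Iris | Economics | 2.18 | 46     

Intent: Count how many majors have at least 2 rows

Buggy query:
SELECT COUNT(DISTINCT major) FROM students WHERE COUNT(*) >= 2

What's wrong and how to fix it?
Bug: COUNT(*) cannot appear in WHERE; the per-group count doesn't exist yet

Fix: Group first with HAVING COUNT(*) >= 2, then COUNT the resulting groups

Corrected query:
SELECT COUNT(*) FROM (SELECT major FROM students GROUP BY major HAVING COUNT(*) >= 2)

Result:
COUNT(*)
--------
2       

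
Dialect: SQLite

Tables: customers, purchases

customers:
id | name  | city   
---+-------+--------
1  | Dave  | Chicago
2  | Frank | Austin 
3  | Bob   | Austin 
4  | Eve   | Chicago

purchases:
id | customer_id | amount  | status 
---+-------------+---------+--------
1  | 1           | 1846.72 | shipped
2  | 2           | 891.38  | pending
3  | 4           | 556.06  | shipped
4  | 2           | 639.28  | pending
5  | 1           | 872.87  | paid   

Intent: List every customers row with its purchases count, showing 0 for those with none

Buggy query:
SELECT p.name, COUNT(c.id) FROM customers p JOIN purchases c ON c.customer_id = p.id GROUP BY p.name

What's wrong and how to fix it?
Bug: An inner join excludes parents with zero children

Fix: Use LEFT JOIN so parents without children still appear (COUNT(c.id) gives 0)

Corrected query:
SELECT p.name, COUNT(c.id) FROM customers p LEFT JOIN purchases c ON c.customer_id = p.id GROUP BY p.name

Result:
name  | COUNT(c.id)
------+------------
Bob   | 0          
Dave  | 2          
Eve   | 1          
Frank | 2          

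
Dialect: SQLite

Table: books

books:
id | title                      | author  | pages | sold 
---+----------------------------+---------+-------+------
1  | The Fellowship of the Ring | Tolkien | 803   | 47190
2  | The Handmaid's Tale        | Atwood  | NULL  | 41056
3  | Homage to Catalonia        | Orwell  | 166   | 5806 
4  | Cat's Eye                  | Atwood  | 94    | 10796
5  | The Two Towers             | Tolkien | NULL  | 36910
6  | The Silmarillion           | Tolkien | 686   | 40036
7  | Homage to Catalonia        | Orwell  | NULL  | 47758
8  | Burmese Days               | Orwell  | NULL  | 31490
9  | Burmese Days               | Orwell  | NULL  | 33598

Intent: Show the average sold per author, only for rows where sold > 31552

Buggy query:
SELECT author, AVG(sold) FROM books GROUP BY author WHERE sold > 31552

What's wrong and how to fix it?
Bug: Row-level WHERE must come before GROUP BY in the clause order

Fix: Move the WHERE clause before GROUP BY

Corrected query:
SELECT author, AVG(sold) FROM books WHERE sold > 31552 GROUP BY author

Result:
author  | AVG(sold)   
--------+-------------
Atwood  | 41056       
Orwell  | 40678       
Tolkien | 41378.666667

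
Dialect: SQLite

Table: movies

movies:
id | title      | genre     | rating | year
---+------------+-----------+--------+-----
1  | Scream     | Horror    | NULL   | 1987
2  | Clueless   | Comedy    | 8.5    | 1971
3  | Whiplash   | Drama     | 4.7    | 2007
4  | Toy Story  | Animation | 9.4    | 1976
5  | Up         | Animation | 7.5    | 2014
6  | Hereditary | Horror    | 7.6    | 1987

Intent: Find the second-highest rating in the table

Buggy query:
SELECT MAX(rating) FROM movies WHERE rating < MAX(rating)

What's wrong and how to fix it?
Bug: MAX(rating) on the right of the comparison is an aggregate-in-WHERE error

Fix: Compute the overall MAX in a subquery, then take MAX of rows below it

Corrected query:
SELECT MAX(rating) FROM movies WHERE rating < (SELECT MAX(rating) FROM movies)

Result:
MAX(rating)
-----------
8.5        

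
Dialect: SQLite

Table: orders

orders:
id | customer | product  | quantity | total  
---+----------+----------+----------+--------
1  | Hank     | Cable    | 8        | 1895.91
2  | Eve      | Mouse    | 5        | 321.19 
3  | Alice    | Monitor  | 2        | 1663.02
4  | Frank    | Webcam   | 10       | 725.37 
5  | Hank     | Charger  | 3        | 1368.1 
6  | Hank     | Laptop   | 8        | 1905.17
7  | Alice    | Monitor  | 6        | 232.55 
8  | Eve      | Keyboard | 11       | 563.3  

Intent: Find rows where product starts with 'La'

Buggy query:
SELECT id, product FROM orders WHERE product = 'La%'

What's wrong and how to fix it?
Bug: '=' compares the literal string including the % character; pattern matching needs LIKE

Fix: Use LIKE for wildcard pattern matching

Corrected query:
SELECT id, product FROM orders WHERE product LIKE 'La%'

Result:
id | product
---+--------
6  | Laptop 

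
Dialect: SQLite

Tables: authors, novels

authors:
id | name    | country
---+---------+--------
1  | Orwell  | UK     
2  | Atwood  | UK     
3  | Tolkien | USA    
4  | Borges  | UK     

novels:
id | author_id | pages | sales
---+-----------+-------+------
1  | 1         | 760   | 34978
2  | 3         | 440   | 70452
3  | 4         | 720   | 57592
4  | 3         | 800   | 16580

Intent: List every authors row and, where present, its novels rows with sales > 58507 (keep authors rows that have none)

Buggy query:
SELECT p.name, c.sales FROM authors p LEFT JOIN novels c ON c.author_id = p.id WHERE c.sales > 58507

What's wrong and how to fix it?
Bug: Filtering c.sales in WHERE discards the NULL rows produced by LEFT JOIN, turning it into an inner join

Fix: Move the right-table condition into the ON clause so unmatched parents are kept

Corrected query:
SELECT p.name, c.sales FROM authors p LEFT JOIN novels c ON c.author_id = p.id AND c.sales > 58507

Result:
name    | sales
--------+------
Orwell  | NULL 
Atwood  | NULL 
Tolkien | 70452
Borges  | NULL 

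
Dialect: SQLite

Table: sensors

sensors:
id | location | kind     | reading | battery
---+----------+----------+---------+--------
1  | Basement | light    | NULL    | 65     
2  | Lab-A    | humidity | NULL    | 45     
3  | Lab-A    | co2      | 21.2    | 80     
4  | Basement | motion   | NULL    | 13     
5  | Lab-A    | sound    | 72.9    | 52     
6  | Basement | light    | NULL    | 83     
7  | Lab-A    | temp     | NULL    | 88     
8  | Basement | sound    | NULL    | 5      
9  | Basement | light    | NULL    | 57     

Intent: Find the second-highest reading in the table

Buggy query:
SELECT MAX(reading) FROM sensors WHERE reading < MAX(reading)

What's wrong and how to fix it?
Bug: MAX(reading) on the right of the comparison is an aggregate-in-WHERE error

Fix: Compute the overall MAX in a subquery, then take MAX of rows below it

Corrected query:
SELECT MAX(reading) FROM sensors WHERE reading < (SELECT MAX(reading) FROM sensors)

Result:
MAX(reading)
------------
21.2        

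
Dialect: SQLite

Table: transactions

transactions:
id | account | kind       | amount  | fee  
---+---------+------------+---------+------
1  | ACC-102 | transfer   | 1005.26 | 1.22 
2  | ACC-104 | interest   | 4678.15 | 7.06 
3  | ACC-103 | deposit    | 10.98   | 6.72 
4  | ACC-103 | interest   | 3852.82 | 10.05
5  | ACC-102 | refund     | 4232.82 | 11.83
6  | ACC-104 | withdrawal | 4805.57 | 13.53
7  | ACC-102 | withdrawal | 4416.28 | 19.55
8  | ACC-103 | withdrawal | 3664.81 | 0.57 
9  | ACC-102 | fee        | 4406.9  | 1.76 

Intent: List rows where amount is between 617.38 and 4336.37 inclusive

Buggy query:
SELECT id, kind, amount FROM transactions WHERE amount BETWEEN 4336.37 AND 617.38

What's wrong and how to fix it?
Bug: BETWEEN expects the lower bound first; with 4336.37 AND 617.38 the range is empty

Fix: Swap the bounds so the smaller value comes first

Corrected query:
SELECT id, kind, amount FROM transactions WHERE amount BETWEEN 617.38 AND 4336.37

Result:
id | kind       | amount 
---+------------+--------
1  | transfer   | 1005.26
4  | interest   | 3852.82
5  | refund     | 4232.82
8  | withdrawal | 3664.81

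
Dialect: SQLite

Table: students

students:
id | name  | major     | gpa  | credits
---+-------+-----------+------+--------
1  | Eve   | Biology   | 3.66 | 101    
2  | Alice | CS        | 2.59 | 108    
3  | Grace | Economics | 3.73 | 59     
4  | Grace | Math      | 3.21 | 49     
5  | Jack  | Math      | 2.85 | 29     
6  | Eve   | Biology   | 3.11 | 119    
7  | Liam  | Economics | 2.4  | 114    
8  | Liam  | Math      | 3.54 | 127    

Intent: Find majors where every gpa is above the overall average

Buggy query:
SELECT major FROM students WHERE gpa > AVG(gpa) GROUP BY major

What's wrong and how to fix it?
Bug: AVG() is an aggregate; it can't sit directly in WHERE

Fix: Use a subquery for AVG and a HAVING MIN(...) filter so the condition holds for every row in the group

Corrected query:
SELECT major FROM students GROUP BY major HAVING MIN(gpa) > (SELECT AVG(gpa) FROM students)

Result:
(no rows)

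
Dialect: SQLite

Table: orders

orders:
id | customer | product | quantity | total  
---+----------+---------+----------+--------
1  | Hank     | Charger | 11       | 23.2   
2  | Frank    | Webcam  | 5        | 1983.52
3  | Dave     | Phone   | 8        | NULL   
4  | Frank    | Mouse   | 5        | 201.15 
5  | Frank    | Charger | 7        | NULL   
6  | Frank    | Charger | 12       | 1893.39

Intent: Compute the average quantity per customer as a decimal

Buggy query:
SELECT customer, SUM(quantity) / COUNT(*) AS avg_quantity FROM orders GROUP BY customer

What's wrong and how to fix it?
Bug: Both operands are integers, so '/' performs integer division and truncates

Fix: Cast one side to REAL so the division keeps the fractional part

Corrected query:
SELECT customer, SUM(quantity) * 1.0 / COUNT(*) AS avg_quantity FROM orders GROUP BY customer

Result:
customer | avg_quantity
---------+-------------
Dave     | 8           
Frank    | 7.25        
Hank     | 11          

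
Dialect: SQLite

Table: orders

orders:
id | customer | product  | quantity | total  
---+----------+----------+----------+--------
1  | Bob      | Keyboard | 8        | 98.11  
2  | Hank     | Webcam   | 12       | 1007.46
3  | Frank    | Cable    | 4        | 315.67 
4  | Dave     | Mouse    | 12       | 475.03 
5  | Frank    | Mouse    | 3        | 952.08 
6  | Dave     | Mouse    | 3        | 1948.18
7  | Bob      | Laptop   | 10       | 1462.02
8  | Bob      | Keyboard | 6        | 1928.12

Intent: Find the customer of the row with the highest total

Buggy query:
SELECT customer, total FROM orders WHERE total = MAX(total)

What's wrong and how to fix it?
Bug: MAX(total) is an aggregate and cannot be used directly in WHERE

Fix: Wrap MAX in a scalar subquery so WHERE compares against a single value

Corrected query:
SELECT customer, total FROM orders WHERE total = (SELECT MAX(total) FROM orders)

Result:
customer | total  
---------+--------
Dave     | 1948.18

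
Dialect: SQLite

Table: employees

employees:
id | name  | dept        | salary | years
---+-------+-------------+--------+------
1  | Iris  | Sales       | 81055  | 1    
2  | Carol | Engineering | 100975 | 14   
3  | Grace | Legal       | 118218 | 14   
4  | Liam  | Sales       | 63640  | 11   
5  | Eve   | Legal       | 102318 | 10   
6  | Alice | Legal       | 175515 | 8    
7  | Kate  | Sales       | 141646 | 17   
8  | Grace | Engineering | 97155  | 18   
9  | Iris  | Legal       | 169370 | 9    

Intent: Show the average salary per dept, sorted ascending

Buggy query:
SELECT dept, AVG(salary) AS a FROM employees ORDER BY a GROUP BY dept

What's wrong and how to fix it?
Bug: GROUP BY must precede ORDER BY

Fix: Move ORDER BY to the end, after GROUP BY

Corrected query:
SELECT dept, AVG(salary) AS a FROM employees GROUP BY dept ORDER BY a

Result:
dept        | a        
------------+----------
Sales       | 95447    
Engineering | 99065    
Legal       | 141355.25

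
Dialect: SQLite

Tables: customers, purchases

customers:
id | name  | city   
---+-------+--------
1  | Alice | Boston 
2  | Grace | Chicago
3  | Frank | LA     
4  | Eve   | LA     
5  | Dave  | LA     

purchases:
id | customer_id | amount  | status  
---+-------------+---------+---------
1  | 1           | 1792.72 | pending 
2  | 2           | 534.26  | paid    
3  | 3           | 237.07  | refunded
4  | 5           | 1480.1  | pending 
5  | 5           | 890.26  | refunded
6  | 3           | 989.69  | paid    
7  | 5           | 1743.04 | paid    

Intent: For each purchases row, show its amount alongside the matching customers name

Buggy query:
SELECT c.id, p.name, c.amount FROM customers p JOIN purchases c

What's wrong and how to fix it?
Bug: JOIN with no ON clause produces a cartesian product; every purchases row pairs with every customers row

Fix: Specify the join condition linking the foreign key to the parent id

Corrected query:
SELECT c.id, p.name, c.amount FROM customers p JOIN purchases c ON c.customer_id = p.id

Result:
id | name  | amount 
---+-------+--------
1  | Alice | 1792.72
2  | Grace | 534.26 
3  | Frank | 237.07 
4  | Dave  | 1480.1 
5  | Dave  | 890.26 
6  | Frank | 989.69 
7  | Dave  | 1743.04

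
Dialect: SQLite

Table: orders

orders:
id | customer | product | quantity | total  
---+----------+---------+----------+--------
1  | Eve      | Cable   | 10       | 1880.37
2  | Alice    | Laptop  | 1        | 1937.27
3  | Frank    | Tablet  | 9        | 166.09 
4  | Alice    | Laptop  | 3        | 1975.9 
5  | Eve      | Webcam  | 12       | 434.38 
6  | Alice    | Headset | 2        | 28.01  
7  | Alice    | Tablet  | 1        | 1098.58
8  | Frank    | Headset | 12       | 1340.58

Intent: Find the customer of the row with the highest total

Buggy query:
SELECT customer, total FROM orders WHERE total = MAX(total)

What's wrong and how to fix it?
Bug: MAX(total) is an aggregate and cannot be used directly in WHERE

Fix: Use a subquery: WHERE total = (SELECT MAX(total) FROM orders)

Corrected query:
SELECT customer, total FROM orders WHERE total = (SELECT MAX(total) FROM orders)

Result:
customer | total 
---------+-------
Alice    | 1975.9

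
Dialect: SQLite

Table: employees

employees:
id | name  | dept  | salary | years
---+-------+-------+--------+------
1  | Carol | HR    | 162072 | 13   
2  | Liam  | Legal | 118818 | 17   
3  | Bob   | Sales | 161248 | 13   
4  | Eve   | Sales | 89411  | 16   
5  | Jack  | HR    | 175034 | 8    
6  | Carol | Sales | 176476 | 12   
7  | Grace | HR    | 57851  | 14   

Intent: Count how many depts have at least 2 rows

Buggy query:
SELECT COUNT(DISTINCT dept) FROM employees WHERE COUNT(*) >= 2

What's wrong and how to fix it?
Bug: WHERE filters individual rows, not groups, so a group-level COUNT is invalid there

Fix: Use a subquery that GROUPs and filters with HAVING, then count its rows

Corrected query:
SELECT COUNT(*) FROM (SELECT dept FROM employees GROUP BY dept HAVING COUNT(*) >= 2)

Result:
COUNT(*)
--------
2       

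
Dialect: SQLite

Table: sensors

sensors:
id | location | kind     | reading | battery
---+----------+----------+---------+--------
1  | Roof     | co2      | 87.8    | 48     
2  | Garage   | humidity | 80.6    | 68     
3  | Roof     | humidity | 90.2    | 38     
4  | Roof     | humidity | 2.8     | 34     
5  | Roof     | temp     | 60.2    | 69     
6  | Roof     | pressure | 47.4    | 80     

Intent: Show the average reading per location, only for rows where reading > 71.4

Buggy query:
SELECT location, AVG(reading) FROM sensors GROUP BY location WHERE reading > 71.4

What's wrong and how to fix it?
Bug: Row-level WHERE must come before GROUP BY in the clause order

Fix: Place WHERE between FROM and GROUP BY

Corrected query:
SELECT location, AVG(reading) FROM sensors WHERE reading > 71.4 GROUP BY location

Result:
location | AVG(reading)
---------+-------------
Garage   | 80.6        
Roof     | 89          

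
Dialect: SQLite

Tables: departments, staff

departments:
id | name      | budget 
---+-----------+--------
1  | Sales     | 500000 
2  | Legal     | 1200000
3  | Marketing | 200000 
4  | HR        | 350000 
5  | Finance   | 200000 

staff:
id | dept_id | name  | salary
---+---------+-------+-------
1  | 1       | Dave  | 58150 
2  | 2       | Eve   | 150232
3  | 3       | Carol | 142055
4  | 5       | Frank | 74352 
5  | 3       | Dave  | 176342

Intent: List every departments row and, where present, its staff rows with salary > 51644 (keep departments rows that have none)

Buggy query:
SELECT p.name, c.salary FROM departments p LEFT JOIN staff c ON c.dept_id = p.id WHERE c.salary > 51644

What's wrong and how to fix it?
Bug: Filtering c.salary in WHERE discards the NULL rows produced by LEFT JOIN, turning it into an inner join

Fix: Put 'c.salary > 51644' in the JOIN's ON clause instead of WHERE

Corrected query:
SELECT p.name, c.salary FROM departments p LEFT JOIN staff c ON c.dept_id = p.id AND c.salary > 51644

Result:
name      | salary
----------+-------
Sales     | 58150 
Legal     | 150232
Marketing | 142055
Marketing | 176342
HR        | NULL  
Finance   | 74352 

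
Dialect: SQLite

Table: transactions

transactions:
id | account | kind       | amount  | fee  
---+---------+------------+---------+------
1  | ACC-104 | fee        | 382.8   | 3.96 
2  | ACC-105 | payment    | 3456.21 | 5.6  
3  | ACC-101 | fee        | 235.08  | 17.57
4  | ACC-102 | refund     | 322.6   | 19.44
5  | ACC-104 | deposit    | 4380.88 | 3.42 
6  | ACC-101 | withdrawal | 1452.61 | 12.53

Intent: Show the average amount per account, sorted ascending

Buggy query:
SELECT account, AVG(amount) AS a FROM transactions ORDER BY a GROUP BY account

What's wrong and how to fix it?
Bug: GROUP BY must precede ORDER BY

Fix: Move ORDER BY to the end, after GROUP BY

Corrected query:
SELECT account, AVG(amount) AS a FROM transactions GROUP BY account ORDER BY a

Result:
account | a      
--------+--------
ACC-102 | 322.6  
ACC-101 | 843.845
ACC-104 | 2381.84
ACC-105 | 3456.21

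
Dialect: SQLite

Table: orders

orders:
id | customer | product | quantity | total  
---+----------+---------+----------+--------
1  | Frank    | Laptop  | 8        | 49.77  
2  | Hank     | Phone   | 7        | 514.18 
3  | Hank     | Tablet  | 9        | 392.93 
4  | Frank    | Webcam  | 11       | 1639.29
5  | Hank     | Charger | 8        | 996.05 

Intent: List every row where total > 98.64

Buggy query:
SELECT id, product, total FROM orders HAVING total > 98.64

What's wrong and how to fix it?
Bug: This is a non-aggregate query (no GROUP BY, no aggregates), so in SQLite the HAVING clause is invalid here; a row-level condition belongs in WHERE

Fix: Replace HAVING with WHERE since the condition applies to individual rows

Corrected query:
SELECT id, product, total FROM orders WHERE total > 98.64

Result:
id | product | total  
---+---------+--------
2  | Phone   | 514.18 
3  | Tablet  | 392.93 
4  | Webcam  | 1639.29
5  | Charger | 996.05 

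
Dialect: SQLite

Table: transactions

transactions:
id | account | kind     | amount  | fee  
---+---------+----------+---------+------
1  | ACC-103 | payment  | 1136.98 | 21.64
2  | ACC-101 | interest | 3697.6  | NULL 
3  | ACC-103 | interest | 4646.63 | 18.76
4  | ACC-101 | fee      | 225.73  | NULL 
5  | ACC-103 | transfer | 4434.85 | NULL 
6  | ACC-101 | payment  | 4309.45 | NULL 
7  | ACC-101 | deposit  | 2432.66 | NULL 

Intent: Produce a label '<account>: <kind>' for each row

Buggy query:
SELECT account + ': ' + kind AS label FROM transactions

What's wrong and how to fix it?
Bug: SQLite uses || for string concatenation; + coerces text to numbers (yielding 0)

Fix: Use the || operator for string concatenation

Corrected query:
SELECT account || ': ' || kind AS label FROM transactions

Result:
label            
-----------------
ACC-103: payment 
ACC-101: interest
ACC-103: interest
ACC-101: fee     
ACC-103: transfer
ACC-101: payment 
ACC-101: deposit 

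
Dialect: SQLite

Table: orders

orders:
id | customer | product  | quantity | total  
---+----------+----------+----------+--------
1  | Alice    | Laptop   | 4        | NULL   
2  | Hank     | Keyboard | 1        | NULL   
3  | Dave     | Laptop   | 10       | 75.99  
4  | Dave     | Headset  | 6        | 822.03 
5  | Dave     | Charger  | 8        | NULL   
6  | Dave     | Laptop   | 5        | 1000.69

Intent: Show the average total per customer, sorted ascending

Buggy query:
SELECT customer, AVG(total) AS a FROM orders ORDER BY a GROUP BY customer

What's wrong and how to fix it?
Bug: ORDER BY appears before GROUP BY; SQL clause order requires GROUP BY first

Fix: Reorder: SELECT … FROM … GROUP BY … ORDER BY …

Corrected query:
SELECT customer, AVG(total) AS a FROM orders GROUP BY customer ORDER BY a

Result:
customer | a         
---------+-----------
Alice    | NULL      
Hank     | NULL      
Dave     | 632.903333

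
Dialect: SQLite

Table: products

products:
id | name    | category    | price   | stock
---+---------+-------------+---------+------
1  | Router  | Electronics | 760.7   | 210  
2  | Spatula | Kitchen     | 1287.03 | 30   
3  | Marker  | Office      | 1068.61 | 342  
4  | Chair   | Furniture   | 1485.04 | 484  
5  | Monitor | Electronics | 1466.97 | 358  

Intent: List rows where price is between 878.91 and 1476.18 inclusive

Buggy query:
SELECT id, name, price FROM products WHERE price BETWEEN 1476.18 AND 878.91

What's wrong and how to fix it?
Bug: The bounds are reversed; BETWEEN a AND b requires a <= b to match anything

Fix: Swap the bounds so the smaller value comes first

Corrected query:
SELECT id, name, price FROM products WHERE price BETWEEN 878.91 AND 1476.18

Result:
id | name    | price  
---+---------+--------
2  | Spatula | 1287.03
3  | Marker  | 1068.61
5  | Monitor | 1466.97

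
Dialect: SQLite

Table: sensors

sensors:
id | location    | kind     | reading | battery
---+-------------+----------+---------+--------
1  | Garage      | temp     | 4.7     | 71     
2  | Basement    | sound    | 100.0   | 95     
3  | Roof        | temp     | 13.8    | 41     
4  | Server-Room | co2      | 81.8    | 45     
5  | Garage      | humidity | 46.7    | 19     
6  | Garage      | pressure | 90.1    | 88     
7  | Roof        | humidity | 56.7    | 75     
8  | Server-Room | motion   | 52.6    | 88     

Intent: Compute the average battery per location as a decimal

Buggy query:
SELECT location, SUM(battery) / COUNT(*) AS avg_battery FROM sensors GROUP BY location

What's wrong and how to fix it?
Bug: Both operands are integers, so '/' performs integer division and truncates

Fix: Multiply by 1.0 (or CAST to REAL) to force floating-point division

Corrected query:
SELECT location, SUM(battery) * 1.0 / COUNT(*) AS avg_battery FROM sensors GROUP BY location

Result:
location    | avg_battery
------------+------------
Basement    | 95         
Garage      | 59.333333  
Roof        | 58         
Server-Room | 66.5       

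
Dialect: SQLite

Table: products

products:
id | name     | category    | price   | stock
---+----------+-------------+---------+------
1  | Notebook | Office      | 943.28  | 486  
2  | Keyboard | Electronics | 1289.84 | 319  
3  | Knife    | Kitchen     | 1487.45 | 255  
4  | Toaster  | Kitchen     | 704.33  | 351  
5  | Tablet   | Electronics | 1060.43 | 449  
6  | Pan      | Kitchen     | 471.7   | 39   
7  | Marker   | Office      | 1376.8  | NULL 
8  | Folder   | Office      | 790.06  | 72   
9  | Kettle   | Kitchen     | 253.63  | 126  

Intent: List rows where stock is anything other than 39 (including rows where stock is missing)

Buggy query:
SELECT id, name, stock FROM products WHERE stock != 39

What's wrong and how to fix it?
Bug: 'stock != 39' is unknown when stock is NULL, so NULL rows are silently excluded

Fix: Handle NULL separately with IS NULL alongside the inequality

Corrected query:
SELECT id, name, stock FROM products WHERE stock != 39 OR stock IS NULL

Result:
id | name     | stock
---+----------+------
1  | Notebook | 486  
2  | Keyboard | 319  
3  | Knife    | 255  
4  | Toaster  | 351  
5  | Tablet   | 449  
7  | Marker   | NULL 
8  | Folder   | 72   
9  | Kettle   | 126  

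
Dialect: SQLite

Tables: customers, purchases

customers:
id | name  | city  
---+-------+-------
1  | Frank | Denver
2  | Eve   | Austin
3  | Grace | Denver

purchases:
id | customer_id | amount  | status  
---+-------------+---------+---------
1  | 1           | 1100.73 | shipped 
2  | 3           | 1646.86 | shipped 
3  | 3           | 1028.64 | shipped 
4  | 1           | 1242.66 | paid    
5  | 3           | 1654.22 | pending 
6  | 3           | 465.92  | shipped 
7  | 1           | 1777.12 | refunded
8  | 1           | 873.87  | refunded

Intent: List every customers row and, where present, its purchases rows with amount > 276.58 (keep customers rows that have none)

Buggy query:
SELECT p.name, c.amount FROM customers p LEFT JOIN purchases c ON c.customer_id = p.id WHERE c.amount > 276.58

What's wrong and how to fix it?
Bug: Filtering c.amount in WHERE discards the NULL rows produced by LEFT JOIN, turning it into an inner join

Fix: Move the right-table condition into the ON clause so unmatched parents are kept

Corrected query:
SELECT p.name, c.amount FROM customers p LEFT JOIN purchases c ON c.customer_id = p.id AND c.amount > 276.58

Result:
name  | amount 
------+--------
Frank | 873.87 
Frank | 1100.73
Frank | 1242.66
Frank | 1777.12
Eve   | NULL   
Grace | 465.92 
Grace | 1028.64
Grace | 1646.86
Grace | 1654.22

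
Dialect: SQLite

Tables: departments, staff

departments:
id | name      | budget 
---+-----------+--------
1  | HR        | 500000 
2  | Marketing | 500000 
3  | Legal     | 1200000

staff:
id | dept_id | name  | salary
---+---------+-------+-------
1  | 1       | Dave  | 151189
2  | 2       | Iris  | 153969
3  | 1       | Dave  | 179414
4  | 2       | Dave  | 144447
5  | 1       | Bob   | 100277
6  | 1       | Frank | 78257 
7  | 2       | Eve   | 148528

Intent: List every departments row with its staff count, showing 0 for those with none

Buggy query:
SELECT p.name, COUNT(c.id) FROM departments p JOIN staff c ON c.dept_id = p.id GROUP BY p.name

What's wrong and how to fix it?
Bug: An inner join excludes parents with zero children

Fix: Use LEFT JOIN so parents without children still appear (COUNT(c.id) gives 0)

Corrected query:
SELECT p.name, COUNT(c.id) FROM departments p LEFT JOIN staff c ON c.dept_id = p.id GROUP BY p.name

Result:
name      | COUNT(c.id)
----------+------------
HR        | 4          
Legal     | 0          
Marketing | 3          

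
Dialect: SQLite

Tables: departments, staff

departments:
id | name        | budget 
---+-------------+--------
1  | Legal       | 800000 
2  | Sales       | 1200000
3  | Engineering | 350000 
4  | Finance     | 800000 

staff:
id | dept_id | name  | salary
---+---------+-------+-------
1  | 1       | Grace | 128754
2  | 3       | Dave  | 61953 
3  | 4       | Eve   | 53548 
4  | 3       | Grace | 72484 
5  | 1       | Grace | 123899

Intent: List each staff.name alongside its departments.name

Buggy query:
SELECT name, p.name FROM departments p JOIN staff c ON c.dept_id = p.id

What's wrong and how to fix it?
Bug: Both tables have a 'name' column; the unqualified reference is ambiguous

Fix: Prefix ambiguous columns with the table alias

Corrected query:
SELECT c.name, p.name FROM departments p JOIN staff c ON c.dept_id = p.id

Result:
name  | name       
------+------------
Grace | Legal      
Dave  | Engineering
Eve   | Finance    
Grace | Engineering
Grace | Legal      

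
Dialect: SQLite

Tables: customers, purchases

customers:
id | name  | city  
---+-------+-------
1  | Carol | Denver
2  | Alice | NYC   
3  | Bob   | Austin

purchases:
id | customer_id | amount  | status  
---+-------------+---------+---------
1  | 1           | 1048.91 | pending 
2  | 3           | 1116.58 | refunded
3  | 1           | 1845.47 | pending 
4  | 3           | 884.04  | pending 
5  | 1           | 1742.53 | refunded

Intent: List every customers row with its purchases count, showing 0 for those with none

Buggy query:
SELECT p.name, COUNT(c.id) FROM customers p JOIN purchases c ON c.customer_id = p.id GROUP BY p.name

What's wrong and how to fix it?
Bug: An inner join excludes parents with zero children

Fix: Switch to LEFT JOIN to retain unmatched parent rows

Corrected query:
SELECT p.name, COUNT(c.id) FROM customers p LEFT JOIN purchases c ON c.customer_id = p.id GROUP BY p.name

Result:
name  | COUNT(c.id)
------+------------
Alice | 0          
Bob   | 2          
Carol | 3          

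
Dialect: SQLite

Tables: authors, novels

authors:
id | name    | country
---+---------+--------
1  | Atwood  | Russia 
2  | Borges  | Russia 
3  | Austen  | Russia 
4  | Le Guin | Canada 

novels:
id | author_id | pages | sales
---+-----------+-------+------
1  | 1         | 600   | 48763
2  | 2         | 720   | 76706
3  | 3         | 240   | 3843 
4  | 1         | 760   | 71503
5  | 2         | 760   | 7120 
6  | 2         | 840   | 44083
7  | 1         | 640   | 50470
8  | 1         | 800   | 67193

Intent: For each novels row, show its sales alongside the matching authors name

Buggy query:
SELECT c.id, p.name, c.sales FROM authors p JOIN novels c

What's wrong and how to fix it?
Bug: Missing join condition: each novels row is matched to all authors rows instead of just its own

Fix: Specify the join condition linking the foreign key to the parent id

Corrected query:
SELECT c.id, p.name, c.sales FROM authors p JOIN novels c ON c.author_id = p.id

Result:
id | name   | sales
---+--------+------
1  | Atwood | 48763
2  | Borges | 76706
3  | Austen | 3843 
4  | Atwood | 71503
5  | Borges | 7120 
6  | Borges | 44083
7  | Atwood | 50470
8  | Atwood | 67193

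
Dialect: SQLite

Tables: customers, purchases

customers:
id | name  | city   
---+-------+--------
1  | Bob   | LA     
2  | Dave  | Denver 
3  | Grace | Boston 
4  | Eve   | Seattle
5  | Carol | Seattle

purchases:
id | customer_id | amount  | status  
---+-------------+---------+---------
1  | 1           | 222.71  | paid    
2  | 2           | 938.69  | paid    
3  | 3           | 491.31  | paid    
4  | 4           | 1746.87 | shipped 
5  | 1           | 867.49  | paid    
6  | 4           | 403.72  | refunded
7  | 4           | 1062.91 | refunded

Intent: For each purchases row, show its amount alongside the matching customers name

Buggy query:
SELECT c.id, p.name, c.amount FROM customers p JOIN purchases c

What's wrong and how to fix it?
Bug: JOIN with no ON clause produces a cartesian product; every purchases row pairs with every customers row

Fix: Specify the join condition linking the foreign key to the parent id

Corrected query:
SELECT c.id, p.name, c.amount FROM customers p JOIN purchases c ON c.customer_id = p.id

Result:
id | name  | amount 
---+-------+--------
1  | Bob   | 222.71 
2  | Dave  | 938.69 
3  | Grace | 491.31 
4  | Eve   | 1746.87
5  | Bob   | 867.49 
6  | Eve   | 403.72 
7  | Eve   | 1062.91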